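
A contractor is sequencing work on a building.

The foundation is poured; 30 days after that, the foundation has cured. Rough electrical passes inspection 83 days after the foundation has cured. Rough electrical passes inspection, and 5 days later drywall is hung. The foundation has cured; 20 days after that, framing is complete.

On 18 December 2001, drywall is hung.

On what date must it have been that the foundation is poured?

Drywall is hung: Dec 18, 2001.
Rough electrical passes inspection: Dec 18, 2001 − 5 days = Dec 13, 2001.
The foundation has cured: Dec 13, 2001 − 83 days = Sep 21, 2001.
The foundation is poured: Sep 21, 2001 − 30 days = Aug 22, 2001.

22 August 2001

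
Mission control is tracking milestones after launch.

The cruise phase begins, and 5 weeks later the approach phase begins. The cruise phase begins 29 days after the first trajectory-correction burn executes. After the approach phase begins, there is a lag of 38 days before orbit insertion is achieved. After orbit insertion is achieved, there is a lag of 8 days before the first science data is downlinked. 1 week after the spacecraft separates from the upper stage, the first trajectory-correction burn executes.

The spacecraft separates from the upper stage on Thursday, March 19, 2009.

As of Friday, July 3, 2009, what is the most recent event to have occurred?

The approach phase begins

The spacecraft separates from the upper stage: Mar 19, 2009.
The first trajectory-correction burn executes: Mar 19, 2009 + 1 week = Mar 26, 2009.
The cruise phase begins: Mar 26, 2009 + 29 days = Apr 24, 2009.
The approach phase begins: Apr 24, 2009 + 5 weeks = May 29, 2009.
Orbit insertion is achieved: May 29, 2009 + 38 days = Jul 6, 2009.
The first science data is downlinked: Jul 6, 2009 + 8 days = Jul 14, 2009.
Jul 3, 2009 falls between when the approach phase begins (May 29, 2009) and when orbit insertion is achieved (Jul 6, 2009).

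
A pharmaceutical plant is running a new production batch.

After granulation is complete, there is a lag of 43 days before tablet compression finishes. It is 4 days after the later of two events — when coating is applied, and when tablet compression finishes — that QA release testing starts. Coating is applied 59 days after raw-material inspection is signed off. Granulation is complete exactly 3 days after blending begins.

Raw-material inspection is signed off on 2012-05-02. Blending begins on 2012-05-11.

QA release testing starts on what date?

2012-07-04

Raw-material inspection is signed off: May 2, 2012.
Coating is applied: May 2, 2012 + 59 days = Jun 30, 2012.
Blending begins: May 11, 2012.
Granulation is complete: May 11, 2012 + 3 days = May 14, 2012.
Tablet compression finishes: May 14, 2012 + 43 days = Jun 26, 2012.
Both prerequisites met — coating is applied (Jun 30, 2012), tablet compression finishes (Jun 26, 2012); the later is Jun 30, 2012.
QA release testing starts: Jun 30, 2012 + 4 days = Jul 4, 2012.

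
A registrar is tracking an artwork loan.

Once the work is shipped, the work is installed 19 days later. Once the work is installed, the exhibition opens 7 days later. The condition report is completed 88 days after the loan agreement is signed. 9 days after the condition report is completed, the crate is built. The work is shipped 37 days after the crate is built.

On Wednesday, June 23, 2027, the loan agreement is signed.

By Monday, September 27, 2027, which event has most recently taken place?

The loan agreement is signed: Jun 23, 2027.
The condition report is completed: Jun 23, 2027 + 88 days = Sep 19, 2027.
The crate is built: Sep 19, 2027 + 9 days = Sep 28, 2027.
The work is shipped: Sep 28, 2027 + 37 days = Nov 4, 2027.
The work is installed: Nov 4, 2027 + 19 days = Nov 23, 2027.
The exhibition opens: Nov 23, 2027 + 7 days = Nov 30, 2027.
Sep 27, 2027 falls between when the condition report is completed (Sep 19, 2027) and when the crate is built (Sep 28, 2027).

The condition report is completed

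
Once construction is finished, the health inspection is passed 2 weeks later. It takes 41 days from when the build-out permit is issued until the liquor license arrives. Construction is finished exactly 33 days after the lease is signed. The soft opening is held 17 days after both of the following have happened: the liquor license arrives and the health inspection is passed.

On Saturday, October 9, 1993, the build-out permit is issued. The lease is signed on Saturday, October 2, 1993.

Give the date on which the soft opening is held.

The build-out permit is issued: Oct 9, 1993.
The liquor license arrives: Oct 9, 1993 + 41 days = Nov 19, 1993.
The lease is signed: Oct 2, 1993.
Construction is finished: Oct 2, 1993 + 33 days = Nov 4, 1993.
The health inspection is passed: Nov 4, 1993 + 2 weeks = Nov 18, 1993.
Both prerequisites met — the liquor license arrives (Nov 19, 1993), the health inspection is passed (Nov 18, 1993); the later is Nov 19, 1993.
The soft opening is held: Nov 19, 1993 + 17 days = Dec 6, 1993.

Monday, December 6, 1993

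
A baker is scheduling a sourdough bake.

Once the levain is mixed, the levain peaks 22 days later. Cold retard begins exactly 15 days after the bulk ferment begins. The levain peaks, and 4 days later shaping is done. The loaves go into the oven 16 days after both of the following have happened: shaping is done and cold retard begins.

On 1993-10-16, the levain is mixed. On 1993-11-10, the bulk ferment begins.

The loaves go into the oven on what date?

1993-12-11

The levain is mixed: Oct 16, 1993.
The levain peaks: Oct 16, 1993 + 22 days = Nov 7, 1993.
Shaping is done: Nov 7, 1993 + 4 days = Nov 11, 1993.
The bulk ferment begins: Nov 10, 1993.
Cold retard begins: Nov 10, 1993 + 15 days = Nov 25, 1993.
Both prerequisites met — shaping is done (Nov 11, 1993), cold retard begins (Nov 25, 1993); the later is Nov 25, 1993.
The loaves go into the oven: Nov 25, 1993 + 16 days = Dec 11, 1993.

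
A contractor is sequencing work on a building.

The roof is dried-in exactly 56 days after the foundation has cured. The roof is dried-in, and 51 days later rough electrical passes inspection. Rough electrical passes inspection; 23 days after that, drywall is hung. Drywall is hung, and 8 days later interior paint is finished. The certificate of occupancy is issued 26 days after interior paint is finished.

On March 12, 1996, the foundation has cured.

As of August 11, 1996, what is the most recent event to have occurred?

Interior paint is finished

The foundation has cured: Mar 12, 1996.
The roof is dried-in: Mar 12, 1996 + 56 days = May 7, 1996.
Rough electrical passes inspection: May 7, 1996 + 51 days = Jun 27, 1996.
Drywall is hung: Jun 27, 1996 + 23 days = Jul 20, 1996.
Interior paint is finished: Jul 20, 1996 + 8 days = Jul 28, 1996.
The certificate of occupancy is issued: Jul 28, 1996 + 26 days = Aug 23, 1996.
Aug 11, 1996 falls between when interior paint is finished (Jul 28, 1996) and when the certificate of occupancy is issued (Aug 23, 1996).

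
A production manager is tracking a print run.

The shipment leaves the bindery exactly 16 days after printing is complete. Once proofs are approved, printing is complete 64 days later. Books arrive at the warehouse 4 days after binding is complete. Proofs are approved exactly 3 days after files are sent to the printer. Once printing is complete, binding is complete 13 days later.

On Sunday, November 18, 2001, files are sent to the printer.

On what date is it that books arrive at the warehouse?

Sunday, February 10, 2002

Files are sent to the printer: Nov 18, 2001.
Proofs are approved: Nov 18, 2001 + 3 days = Nov 21, 2001.
Printing is complete: Nov 21, 2001 + 64 days = Jan 24, 2002.
Binding is complete: Jan 24, 2002 + 13 days = Feb 6, 2002.
Books arrive at the warehouse: Feb 6, 2002 + 4 days = Feb 10, 2002.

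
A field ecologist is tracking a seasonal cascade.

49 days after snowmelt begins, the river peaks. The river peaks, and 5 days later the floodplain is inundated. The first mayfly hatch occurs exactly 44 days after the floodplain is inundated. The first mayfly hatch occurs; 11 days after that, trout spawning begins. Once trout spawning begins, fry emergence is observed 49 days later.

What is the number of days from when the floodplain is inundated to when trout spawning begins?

Causal path: the floodplain is inundated → the first mayfly hatch occurs → trout spawning begins.
Total delay along the path: 44 + 11 = 55 days.

55 days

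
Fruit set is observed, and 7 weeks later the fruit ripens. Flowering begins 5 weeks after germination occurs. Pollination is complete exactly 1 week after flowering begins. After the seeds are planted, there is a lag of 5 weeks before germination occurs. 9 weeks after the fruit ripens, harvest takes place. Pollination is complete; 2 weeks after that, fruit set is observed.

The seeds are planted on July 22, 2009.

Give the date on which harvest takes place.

The seeds are planted: Jul 22, 2009.
Germination occurs: Jul 22, 2009 + 5 weeks = Aug 26, 2009.
Flowering begins: Aug 26, 2009 + 5 weeks = Sep 30, 2009.
Pollination is complete: Sep 30, 2009 + 1 week = Oct 7, 2009.
Fruit set is observed: Oct 7, 2009 + 2 weeks = Oct 21, 2009.
The fruit ripens: Oct 21, 2009 + 7 weeks = Dec 9, 2009.
Harvest takes place: Dec 9, 2009 + 9 weeks = Feb 10, 2010.

February 10, 2010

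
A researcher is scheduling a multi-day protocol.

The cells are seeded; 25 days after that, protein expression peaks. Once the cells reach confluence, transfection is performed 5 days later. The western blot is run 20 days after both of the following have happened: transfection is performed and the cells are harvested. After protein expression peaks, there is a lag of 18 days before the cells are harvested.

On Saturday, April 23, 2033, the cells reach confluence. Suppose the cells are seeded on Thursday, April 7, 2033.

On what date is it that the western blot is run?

The cells reach confluence: Apr 23, 2033.
Transfection is performed: Apr 23, 2033 + 5 days = Apr 28, 2033.
The cells are seeded: Apr 7, 2033.
Protein expression peaks: Apr 7, 2033 + 25 days = May 2, 2033.
The cells are harvested: May 2, 2033 + 18 days = May 20, 2033.
Both prerequisites met — transfection is performed (Apr 28, 2033), the cells are harvested (May 20, 2033); the later is May 20, 2033.
The western blot is run: May 20, 2033 + 20 days = Jun 9, 2033.

Thursday, June 9, 2033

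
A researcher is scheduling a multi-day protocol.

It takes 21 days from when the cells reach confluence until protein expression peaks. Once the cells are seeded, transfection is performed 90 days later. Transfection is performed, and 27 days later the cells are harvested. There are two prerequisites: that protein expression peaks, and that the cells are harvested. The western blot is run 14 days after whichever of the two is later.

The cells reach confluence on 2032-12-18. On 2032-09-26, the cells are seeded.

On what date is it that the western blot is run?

2033-02-04

The cells reach confluence: Dec 18, 2032.
Protein expression peaks: Dec 18, 2032 + 21 days = Jan 8, 2033.
The cells are seeded: Sep 26, 2032.
Transfection is performed: Sep 26, 2032 + 90 days = Dec 25, 2032.
The cells are harvested: Dec 25, 2032 + 27 days = Jan 21, 2033.
Both prerequisites met — protein expression peaks (Jan 8, 2033), the cells are harvested (Jan 21, 2033); the later is Jan 21, 2033.
The western blot is run: Jan 21, 2033 + 14 days = Feb 4, 2033.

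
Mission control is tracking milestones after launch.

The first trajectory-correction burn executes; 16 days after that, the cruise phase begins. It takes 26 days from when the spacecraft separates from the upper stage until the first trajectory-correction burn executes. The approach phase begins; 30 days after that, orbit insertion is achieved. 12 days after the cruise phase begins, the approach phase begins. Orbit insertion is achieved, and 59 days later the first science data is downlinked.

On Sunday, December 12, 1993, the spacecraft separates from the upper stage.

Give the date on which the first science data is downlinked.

The spacecraft separates from the upper stage: Dec 12, 1993.
The first trajectory-correction burn executes: Dec 12, 1993 + 26 days = Jan 7, 1994.
The cruise phase begins: Jan 7, 1994 + 16 days = Jan 23, 1994.
The approach phase begins: Jan 23, 1994 + 12 days = Feb 4, 1994.
Orbit insertion is achieved: Feb 4, 1994 + 30 days = Mar 6, 1994.
The first science data is downlinked: Mar 6, 1994 + 59 days = May 4, 1994.

Wednesday, May 4, 1994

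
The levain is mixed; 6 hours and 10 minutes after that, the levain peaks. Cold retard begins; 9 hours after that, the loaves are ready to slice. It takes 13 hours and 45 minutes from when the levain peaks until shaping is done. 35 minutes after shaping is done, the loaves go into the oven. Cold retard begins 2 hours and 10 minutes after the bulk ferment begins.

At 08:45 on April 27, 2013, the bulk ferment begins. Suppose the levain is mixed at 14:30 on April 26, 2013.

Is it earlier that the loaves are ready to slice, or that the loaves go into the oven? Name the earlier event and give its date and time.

The bulk ferment begins: 08:45 Apr 27, 2013.
Cold retard begins: 08:45 Apr 27, 2013 + 2h10m = 10:55 Apr 27, 2013.
The loaves are ready to slice: 10:55 Apr 27, 2013 + 9h = 19:55 Apr 27, 2013.
The levain is mixed: 14:30 Apr 26, 2013.
The levain peaks: 14:30 Apr 26, 2013 + 6h10m = 20:40 Apr 26, 2013.
Shaping is done: 20:40 Apr 26, 2013 + 13h45m = 10:25 Apr 27, 2013.
The loaves go into the oven: 10:25 Apr 27, 2013 + 35m = 11:00 Apr 27, 2013.
Comparing: the loaves are ready to slice at 19:55 Apr 27, 2013 vs the loaves go into the oven at 11:00 Apr 27, 2013. Earlier: the loaves go into the oven.

The loaves go into the oven — 11:00 on April 27, 2013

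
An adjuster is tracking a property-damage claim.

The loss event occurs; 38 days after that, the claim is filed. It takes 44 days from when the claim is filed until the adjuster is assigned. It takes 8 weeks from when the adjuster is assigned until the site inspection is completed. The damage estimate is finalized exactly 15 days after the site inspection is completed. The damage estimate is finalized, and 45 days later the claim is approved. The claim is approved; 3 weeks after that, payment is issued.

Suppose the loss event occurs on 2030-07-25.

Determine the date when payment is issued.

The loss event occurs: Jul 25, 2030.
The claim is filed: Jul 25, 2030 + 38 days = Sep 1, 2030.
The adjuster is assigned: Sep 1, 2030 + 44 days = Oct 15, 2030.
The site inspection is completed: Oct 15, 2030 + 8 weeks = Dec 10, 2030.
The damage estimate is finalized: Dec 10, 2030 + 15 days = Dec 25, 2030.
The claim is approved: Dec 25, 2030 + 45 days = Feb 8, 2031.
Payment is issued: Feb 8, 2031 + 3 weeks = Mar 1, 2031.

2031-03-01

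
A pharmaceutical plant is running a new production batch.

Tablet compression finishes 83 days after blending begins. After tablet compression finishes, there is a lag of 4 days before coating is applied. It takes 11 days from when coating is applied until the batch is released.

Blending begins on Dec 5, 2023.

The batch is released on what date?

Mar 12, 2024

Blending begins: Dec 5, 2023.
Tablet compression finishes: Dec 5, 2023 + 83 days = Feb 26, 2024.
Coating is applied: Feb 26, 2024 + 4 days = Mar 1, 2024.
The batch is released: Mar 1, 2024 + 11 days = Mar 12, 2024.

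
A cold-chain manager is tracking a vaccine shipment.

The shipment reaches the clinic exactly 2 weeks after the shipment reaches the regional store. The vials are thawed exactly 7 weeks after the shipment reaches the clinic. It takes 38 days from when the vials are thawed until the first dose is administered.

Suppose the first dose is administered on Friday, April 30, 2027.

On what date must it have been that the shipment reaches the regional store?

Tuesday, January 19, 2027

The first dose is administered: Apr 30, 2027.
The vials are thawed: Apr 30, 2027 − 38 days = Mar 23, 2027.
The shipment reaches the clinic: Mar 23, 2027 − 7 weeks = Feb 2, 2027.
The shipment reaches the regional store: Feb 2, 2027 − 2 weeks = Jan 19, 2027.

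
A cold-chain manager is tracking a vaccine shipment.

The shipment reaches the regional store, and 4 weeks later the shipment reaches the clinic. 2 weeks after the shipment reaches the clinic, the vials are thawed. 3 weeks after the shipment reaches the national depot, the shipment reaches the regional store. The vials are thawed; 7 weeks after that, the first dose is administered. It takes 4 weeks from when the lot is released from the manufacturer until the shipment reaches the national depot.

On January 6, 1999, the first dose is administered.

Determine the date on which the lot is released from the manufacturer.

August 19, 1998

The first dose is administered: Jan 6, 1999.
The vials are thawed: Jan 6, 1999 − 7 weeks = Nov 18, 1998.
The shipment reaches the clinic: Nov 18, 1998 − 2 weeks = Nov 4, 1998.
The shipment reaches the regional store: Nov 4, 1998 − 4 weeks = Oct 7, 1998.
The shipment reaches the national depot: Oct 7, 1998 − 3 weeks = Sep 16, 1998.
The lot is released from the manufacturer: Sep 16, 1998 − 4 weeks = Aug 19, 1998.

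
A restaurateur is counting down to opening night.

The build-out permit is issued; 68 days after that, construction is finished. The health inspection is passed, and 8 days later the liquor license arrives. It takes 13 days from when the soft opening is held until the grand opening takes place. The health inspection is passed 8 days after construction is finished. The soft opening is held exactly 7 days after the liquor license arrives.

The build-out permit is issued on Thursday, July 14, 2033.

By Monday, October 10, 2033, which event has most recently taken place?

The build-out permit is issued: Jul 14, 2033.
Construction is finished: Jul 14, 2033 + 68 days = Sep 20, 2033.
The health inspection is passed: Sep 20, 2033 + 8 days = Sep 28, 2033.
The liquor license arrives: Sep 28, 2033 + 8 days = Oct 6, 2033.
The soft opening is held: Oct 6, 2033 + 7 days = Oct 13, 2033.
The grand opening takes place: Oct 13, 2033 + 13 days = Oct 26, 2033.
Oct 10, 2033 falls between when the liquor license arrives (Oct 6, 2033) and when the soft opening is held (Oct 13, 2033).

The liquor license arrives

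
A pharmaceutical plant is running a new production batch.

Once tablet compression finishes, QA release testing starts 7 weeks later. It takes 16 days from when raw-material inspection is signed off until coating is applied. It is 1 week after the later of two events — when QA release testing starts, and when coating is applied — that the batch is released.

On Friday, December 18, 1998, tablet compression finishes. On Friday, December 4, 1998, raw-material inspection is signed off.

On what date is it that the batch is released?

Friday, February 12, 1999

Tablet compression finishes: Dec 18, 1998.
QA release testing starts: Dec 18, 1998 + 7 weeks = Feb 5, 1999.
Raw-material inspection is signed off: Dec 4, 1998.
Coating is applied: Dec 4, 1998 + 16 days = Dec 20, 1998.
Both prerequisites met — QA release testing starts (Feb 5, 1999), coating is applied (Dec 20, 1998); the later is Feb 5, 1999.
The batch is released: Feb 5, 1999 + 1 week = Feb 12, 1999.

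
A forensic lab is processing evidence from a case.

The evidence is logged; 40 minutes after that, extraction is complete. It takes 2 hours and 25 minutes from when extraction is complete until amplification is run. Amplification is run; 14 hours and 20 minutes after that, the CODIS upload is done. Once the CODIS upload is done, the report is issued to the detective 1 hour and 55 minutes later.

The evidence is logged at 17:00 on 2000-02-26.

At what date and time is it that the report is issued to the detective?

12:20 on 2000-02-27

The evidence is logged: 17:00 Feb 26, 2000.
Extraction is complete: 17:00 Feb 26, 2000 + 40m = 17:40 Feb 26, 2000.
Amplification is run: 17:40 Feb 26, 2000 + 2h25m = 20:05 Feb 26, 2000.
The CODIS upload is done: 20:05 Feb 26, 2000 + 14h20m = 10:25 Feb 27, 2000.
The report is issued to the detective: 10:25 Feb 27, 2000 + 1h55m = 12:20 Feb 27, 2000.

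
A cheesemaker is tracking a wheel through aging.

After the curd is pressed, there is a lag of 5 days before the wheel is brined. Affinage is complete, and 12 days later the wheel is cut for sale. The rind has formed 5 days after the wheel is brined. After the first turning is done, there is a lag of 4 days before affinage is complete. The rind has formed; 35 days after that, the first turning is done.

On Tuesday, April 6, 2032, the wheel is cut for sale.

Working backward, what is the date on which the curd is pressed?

The wheel is cut for sale: Apr 6, 2032.
Affinage is complete: Apr 6, 2032 − 12 days = Mar 25, 2032.
The first turning is done: Mar 25, 2032 − 4 days = Mar 21, 2032.
The rind has formed: Mar 21, 2032 − 35 days = Feb 15, 2032.
The wheel is brined: Feb 15, 2032 − 5 days = Feb 10, 2032.
The curd is pressed: Feb 10, 2032 − 5 days = Feb 5, 2032.

Thursday, February 5, 2032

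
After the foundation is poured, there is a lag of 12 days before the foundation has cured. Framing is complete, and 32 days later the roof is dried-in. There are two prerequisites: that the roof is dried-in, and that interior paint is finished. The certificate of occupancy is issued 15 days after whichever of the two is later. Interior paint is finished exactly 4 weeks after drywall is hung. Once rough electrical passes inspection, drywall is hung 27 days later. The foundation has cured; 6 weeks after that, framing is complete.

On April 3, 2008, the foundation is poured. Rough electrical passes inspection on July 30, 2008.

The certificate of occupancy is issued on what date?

The foundation is poured: Apr 3, 2008.
The foundation has cured: Apr 3, 2008 + 12 days = Apr 15, 2008.
Framing is complete: Apr 15, 2008 + 6 weeks = May 27, 2008.
The roof is dried-in: May 27, 2008 + 32 days = Jun 28, 2008.
Rough electrical passes inspection: Jul 30, 2008.
Drywall is hung: Jul 30, 2008 + 27 days = Aug 26, 2008.
Interior paint is finished: Aug 26, 2008 + 4 weeks = Sep 23, 2008.
Both prerequisites met — the roof is dried-in (Jun 28, 2008), interior paint is finished (Sep 23, 2008); the later is Sep 23, 2008.
The certificate of occupancy is issued: Sep 23, 2008 + 15 days = Oct 8, 2008.

October 8, 2008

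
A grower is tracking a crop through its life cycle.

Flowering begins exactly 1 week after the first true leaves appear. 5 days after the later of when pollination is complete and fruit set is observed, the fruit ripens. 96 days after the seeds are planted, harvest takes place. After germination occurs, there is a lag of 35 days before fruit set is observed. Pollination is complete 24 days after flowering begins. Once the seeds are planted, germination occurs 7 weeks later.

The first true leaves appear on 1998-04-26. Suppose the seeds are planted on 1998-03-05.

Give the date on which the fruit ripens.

1998-06-02

The first true leaves appear: Apr 26, 1998.
Flowering begins: Apr 26, 1998 + 1 week = May 3, 1998.
Pollination is complete: May 3, 1998 + 24 days = May 27, 1998.
The seeds are planted: Mar 5, 1998.
Germination occurs: Mar 5, 1998 + 7 weeks = Apr 23, 1998.
Fruit set is observed: Apr 23, 1998 + 35 days = May 28, 1998.
Both prerequisites met — pollination is complete (May 27, 1998), fruit set is observed (May 28, 1998); the later is May 28, 1998.
The fruit ripens: May 28, 1998 + 5 days = Jun 2, 1998.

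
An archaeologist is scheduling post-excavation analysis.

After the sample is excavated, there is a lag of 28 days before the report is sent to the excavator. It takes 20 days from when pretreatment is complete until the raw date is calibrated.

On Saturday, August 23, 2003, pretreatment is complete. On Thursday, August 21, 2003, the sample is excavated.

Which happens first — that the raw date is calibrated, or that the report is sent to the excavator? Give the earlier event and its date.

The raw date is calibrated — Friday, September 12, 2003

Pretreatment is complete: Aug 23, 2003.
The raw date is calibrated: Aug 23, 2003 + 20 days = Sep 12, 2003.
The sample is excavated: Aug 21, 2003.
The report is sent to the excavator: Aug 21, 2003 + 28 days = Sep 18, 2003.
Comparing: the raw date is calibrated on Sep 12, 2003 vs the report is sent to the excavator on Sep 18, 2003. Earlier: the raw date is calibrated.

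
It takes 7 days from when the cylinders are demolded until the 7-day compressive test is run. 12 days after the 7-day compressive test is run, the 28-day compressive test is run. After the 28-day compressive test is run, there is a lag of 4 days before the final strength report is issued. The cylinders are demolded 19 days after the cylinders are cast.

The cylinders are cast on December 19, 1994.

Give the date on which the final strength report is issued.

The cylinders are cast: Dec 19, 1994.
The cylinders are demolded: Dec 19, 1994 + 19 days = Jan 7, 1995.
The 7-day compressive test is run: Jan 7, 1995 + 7 days = Jan 14, 1995.
The 28-day compressive test is run: Jan 14, 1995 + 12 days = Jan 26, 1995.
The final strength report is issued: Jan 26, 1995 + 4 days = Jan 30, 1995.

January 30, 1995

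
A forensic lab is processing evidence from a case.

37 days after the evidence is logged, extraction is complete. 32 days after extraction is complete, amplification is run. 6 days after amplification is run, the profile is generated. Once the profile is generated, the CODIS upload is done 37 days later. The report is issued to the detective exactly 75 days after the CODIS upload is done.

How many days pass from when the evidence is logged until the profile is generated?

Causal path: the evidence is logged → extraction is complete → amplification is run → the profile is generated.
Total delay along the path: 37 + 32 + 6 = 75 days.

75 days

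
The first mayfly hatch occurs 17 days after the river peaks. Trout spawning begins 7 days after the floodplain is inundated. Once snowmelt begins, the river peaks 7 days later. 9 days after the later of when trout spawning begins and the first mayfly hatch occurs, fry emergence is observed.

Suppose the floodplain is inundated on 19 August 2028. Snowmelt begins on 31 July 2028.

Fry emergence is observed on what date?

The floodplain is inundated: Aug 19, 2028.
Trout spawning begins: Aug 19, 2028 + 7 days = Aug 26, 2028.
Snowmelt begins: Jul 31, 2028.
The river peaks: Jul 31, 2028 + 7 days = Aug 7, 2028.
The first mayfly hatch occurs: Aug 7, 2028 + 17 days = Aug 24, 2028.
Both prerequisites met — trout spawning begins (Aug 26, 2028), the first mayfly hatch occurs (Aug 24, 2028); the later is Aug 26, 2028.
Fry emergence is observed: Aug 26, 2028 + 9 days = Sep 4, 2028.

4 September 2028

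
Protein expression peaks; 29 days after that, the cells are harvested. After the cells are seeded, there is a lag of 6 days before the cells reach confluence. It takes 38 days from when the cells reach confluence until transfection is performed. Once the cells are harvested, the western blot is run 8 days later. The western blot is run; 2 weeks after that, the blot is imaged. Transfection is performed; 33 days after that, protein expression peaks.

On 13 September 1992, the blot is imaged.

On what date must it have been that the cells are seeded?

The blot is imaged: Sep 13, 1992.
The western blot is run: Sep 13, 1992 − 2 weeks = Aug 30, 1992.
The cells are harvested: Aug 30, 1992 − 8 days = Aug 22, 1992.
Protein expression peaks: Aug 22, 1992 − 29 days = Jul 24, 1992.
Transfection is performed: Jul 24, 1992 − 33 days = Jun 21, 1992.
The cells reach confluence: Jun 21, 1992 − 38 days = May 14, 1992.
The cells are seeded: May 14, 1992 − 6 days = May 8, 1992.

8 May 1992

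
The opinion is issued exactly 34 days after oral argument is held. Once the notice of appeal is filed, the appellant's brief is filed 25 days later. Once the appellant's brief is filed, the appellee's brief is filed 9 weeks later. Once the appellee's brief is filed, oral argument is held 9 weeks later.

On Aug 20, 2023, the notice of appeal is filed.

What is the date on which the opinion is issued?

Feb 21, 2024

The notice of appeal is filed: Aug 20, 2023.
The appellant's brief is filed: Aug 20, 2023 + 25 days = Sep 14, 2023.
The appellee's brief is filed: Sep 14, 2023 + 9 weeks = Nov 16, 2023.
Oral argument is held: Nov 16, 2023 + 9 weeks = Jan 18, 2024.
The opinion is issued: Jan 18, 2024 + 34 days = Feb 21, 2024.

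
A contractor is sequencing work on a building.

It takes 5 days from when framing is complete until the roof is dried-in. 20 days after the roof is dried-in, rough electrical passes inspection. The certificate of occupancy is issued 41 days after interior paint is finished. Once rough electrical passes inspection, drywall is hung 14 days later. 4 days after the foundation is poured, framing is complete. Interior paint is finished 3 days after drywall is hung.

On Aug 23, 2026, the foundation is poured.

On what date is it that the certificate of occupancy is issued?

The foundation is poured: Aug 23, 2026.
Framing is complete: Aug 23, 2026 + 4 days = Aug 27, 2026.
The roof is dried-in: Aug 27, 2026 + 5 days = Sep 1, 2026.
Rough electrical passes inspection: Sep 1, 2026 + 20 days = Sep 21, 2026.
Drywall is hung: Sep 21, 2026 + 14 days = Oct 5, 2026.
Interior paint is finished: Oct 5, 2026 + 3 days = Oct 8, 2026.
The certificate of occupancy is issued: Oct 8, 2026 + 41 days = Nov 18, 2026.

Nov 18, 2026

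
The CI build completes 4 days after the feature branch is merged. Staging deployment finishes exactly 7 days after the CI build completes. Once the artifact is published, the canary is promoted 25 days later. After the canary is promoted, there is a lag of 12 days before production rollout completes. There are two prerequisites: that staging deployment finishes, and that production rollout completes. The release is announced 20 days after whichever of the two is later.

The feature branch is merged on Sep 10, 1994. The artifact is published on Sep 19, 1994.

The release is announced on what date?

Nov 15, 1994

The feature branch is merged: Sep 10, 1994.
The CI build completes: Sep 10, 1994 + 4 days = Sep 14, 1994.
Staging deployment finishes: Sep 14, 1994 + 7 days = Sep 21, 1994.
The artifact is published: Sep 19, 1994.
The canary is promoted: Sep 19, 1994 + 25 days = Oct 14, 1994.
Production rollout completes: Oct 14, 1994 + 12 days = Oct 26, 1994.
Both prerequisites met — staging deployment finishes (Sep 21, 1994), production rollout completes (Oct 26, 1994); the later is Oct 26, 1994.
The release is announced: Oct 26, 1994 + 20 days = Nov 15, 1994.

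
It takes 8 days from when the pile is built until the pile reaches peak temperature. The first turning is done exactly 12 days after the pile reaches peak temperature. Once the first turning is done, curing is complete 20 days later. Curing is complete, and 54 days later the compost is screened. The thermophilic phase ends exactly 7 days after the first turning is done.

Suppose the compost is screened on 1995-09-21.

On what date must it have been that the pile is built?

1995-06-19

The compost is screened: Sep 21, 1995.
Curing is complete: Sep 21, 1995 − 54 days = Jul 29, 1995.
The first turning is done: Jul 29, 1995 − 20 days = Jul 9, 1995.
The pile reaches peak temperature: Jul 9, 1995 − 12 days = Jun 27, 1995.
The pile is built: Jun 27, 1995 − 8 days = Jun 19, 1995.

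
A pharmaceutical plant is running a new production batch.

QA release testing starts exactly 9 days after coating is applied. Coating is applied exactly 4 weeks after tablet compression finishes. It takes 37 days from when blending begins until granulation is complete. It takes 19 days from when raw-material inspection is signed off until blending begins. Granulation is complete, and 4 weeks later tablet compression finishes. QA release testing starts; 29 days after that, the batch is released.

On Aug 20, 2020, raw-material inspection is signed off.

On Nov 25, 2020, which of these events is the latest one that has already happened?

Tablet compression finishes

Raw-material inspection is signed off: Aug 20, 2020.
Blending begins: Aug 20, 2020 + 19 days = Sep 8, 2020.
Granulation is complete: Sep 8, 2020 + 37 days = Oct 15, 2020.
Tablet compression finishes: Oct 15, 2020 + 4 weeks = Nov 12, 2020.
Coating is applied: Nov 12, 2020 + 4 weeks = Dec 10, 2020.
QA release testing starts: Dec 10, 2020 + 9 days = Dec 19, 2020.
The batch is released: Dec 19, 2020 + 29 days = Jan 17, 2021.
Nov 25, 2020 falls between when tablet compression finishes (Nov 12, 2020) and when coating is applied (Dec 10, 2020).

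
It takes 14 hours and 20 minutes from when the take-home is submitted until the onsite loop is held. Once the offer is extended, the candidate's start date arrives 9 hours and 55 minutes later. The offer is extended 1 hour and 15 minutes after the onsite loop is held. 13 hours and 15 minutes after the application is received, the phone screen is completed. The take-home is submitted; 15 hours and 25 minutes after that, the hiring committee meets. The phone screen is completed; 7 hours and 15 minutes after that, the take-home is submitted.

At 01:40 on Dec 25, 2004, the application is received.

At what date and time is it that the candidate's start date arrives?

23:40 on Dec 26, 2004

The application is received: 01:40 Dec 25, 2004.
The phone screen is completed: 01:40 Dec 25, 2004 + 13h15m = 14:55 Dec 25, 2004.
The take-home is submitted: 14:55 Dec 25, 2004 + 7h15m = 22:10 Dec 25, 2004.
The onsite loop is held: 22:10 Dec 25, 2004 + 14h20m = 12:30 Dec 26, 2004.
The offer is extended: 12:30 Dec 26, 2004 + 1h15m = 13:45 Dec 26, 2004.
The candidate's start date arrives: 13:45 Dec 26, 2004 + 9h55m = 23:40 Dec 26, 2004.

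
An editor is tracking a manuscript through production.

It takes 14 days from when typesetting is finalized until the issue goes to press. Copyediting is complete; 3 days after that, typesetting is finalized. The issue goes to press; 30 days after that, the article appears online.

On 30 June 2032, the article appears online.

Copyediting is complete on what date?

The article appears online: Jun 30, 2032.
The issue goes to press: Jun 30, 2032 − 30 days = May 31, 2032.
Typesetting is finalized: May 31, 2032 − 14 days = May 17, 2032.
Copyediting is complete: May 17, 2032 − 3 days = May 14, 2032.

14 May 2032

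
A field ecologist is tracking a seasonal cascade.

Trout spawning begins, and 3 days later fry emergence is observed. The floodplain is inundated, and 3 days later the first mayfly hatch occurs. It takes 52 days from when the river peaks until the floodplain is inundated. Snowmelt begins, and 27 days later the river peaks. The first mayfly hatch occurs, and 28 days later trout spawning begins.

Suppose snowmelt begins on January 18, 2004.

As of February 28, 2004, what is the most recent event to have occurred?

Snowmelt begins: Jan 18, 2004.
The river peaks: Jan 18, 2004 + 27 days = Feb 14, 2004.
The floodplain is inundated: Feb 14, 2004 + 52 days = Apr 6, 2004.
The first mayfly hatch occurs: Apr 6, 2004 + 3 days = Apr 9, 2004.
Trout spawning begins: Apr 9, 2004 + 28 days = May 7, 2004.
Fry emergence is observed: May 7, 2004 + 3 days = May 10, 2004.
Feb 28, 2004 falls between when the river peaks (Feb 14, 2004) and when the floodplain is inundated (Apr 6, 2004).

The river peaks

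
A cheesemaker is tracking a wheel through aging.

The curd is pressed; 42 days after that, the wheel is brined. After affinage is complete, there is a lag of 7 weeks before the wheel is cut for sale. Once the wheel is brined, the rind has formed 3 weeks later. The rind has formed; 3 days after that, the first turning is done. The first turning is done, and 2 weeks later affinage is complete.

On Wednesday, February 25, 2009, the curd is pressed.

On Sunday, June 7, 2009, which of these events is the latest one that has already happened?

The curd is pressed: Feb 25, 2009.
The wheel is brined: Feb 25, 2009 + 42 days = Apr 8, 2009.
The rind has formed: Apr 8, 2009 + 3 weeks = Apr 29, 2009.
The first turning is done: Apr 29, 2009 + 3 days = May 2, 2009.
Affinage is complete: May 2, 2009 + 2 weeks = May 16, 2009.
The wheel is cut for sale: May 16, 2009 + 7 weeks = Jul 4, 2009.
Jun 7, 2009 falls between when affinage is complete (May 16, 2009) and when the wheel is cut for sale (Jul 4, 2009).

Affinage is complete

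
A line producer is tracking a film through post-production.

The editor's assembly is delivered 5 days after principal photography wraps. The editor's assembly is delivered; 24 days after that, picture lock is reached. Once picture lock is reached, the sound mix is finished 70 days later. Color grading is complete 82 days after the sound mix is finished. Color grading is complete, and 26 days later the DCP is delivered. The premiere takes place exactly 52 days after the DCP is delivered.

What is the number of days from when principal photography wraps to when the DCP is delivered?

Causal path: principal photography wraps → the editor's assembly is delivered → picture lock is reached → the sound mix is finished → color grading is complete → the DCP is delivered.
Total delay along the path: 5 + 24 + 70 + 82 + 26 = 207 days.

207 days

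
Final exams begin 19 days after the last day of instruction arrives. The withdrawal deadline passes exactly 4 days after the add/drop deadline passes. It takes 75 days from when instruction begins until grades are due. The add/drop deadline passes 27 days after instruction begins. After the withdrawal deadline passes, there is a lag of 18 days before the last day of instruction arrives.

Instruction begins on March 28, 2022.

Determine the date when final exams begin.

Instruction begins: Mar 28, 2022.
The add/drop deadline passes: Mar 28, 2022 + 27 days = Apr 24, 2022.
The withdrawal deadline passes: Apr 24, 2022 + 4 days = Apr 28, 2022.
The last day of instruction arrives: Apr 28, 2022 + 18 days = May 16, 2022.
Final exams begin: May 16, 2022 + 19 days = Jun 4, 2022.

June 4, 2022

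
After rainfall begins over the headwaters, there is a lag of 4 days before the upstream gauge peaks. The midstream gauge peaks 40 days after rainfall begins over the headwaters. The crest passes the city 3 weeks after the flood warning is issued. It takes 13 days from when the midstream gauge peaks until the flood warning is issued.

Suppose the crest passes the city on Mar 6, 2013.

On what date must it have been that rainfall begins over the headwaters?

Dec 22, 2012

The crest passes the city: Mar 6, 2013.
The flood warning is issued: Mar 6, 2013 − 3 weeks = Feb 13, 2013.
The midstream gauge peaks: Feb 13, 2013 − 13 days = Jan 31, 2013.
Rainfall begins over the headwaters: Jan 31, 2013 − 40 days = Dec 22, 2012.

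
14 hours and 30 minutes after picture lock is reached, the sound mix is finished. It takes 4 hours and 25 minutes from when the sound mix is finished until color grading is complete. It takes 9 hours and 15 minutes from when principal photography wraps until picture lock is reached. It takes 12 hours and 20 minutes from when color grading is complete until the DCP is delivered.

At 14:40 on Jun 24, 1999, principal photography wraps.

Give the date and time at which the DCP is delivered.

07:10 on Jun 26, 1999

Principal photography wraps: 14:40 Jun 24, 1999.
Picture lock is reached: 14:40 Jun 24, 1999 + 9h15m = 23:55 Jun 24, 1999.
The sound mix is finished: 23:55 Jun 24, 1999 + 14h30m = 14:25 Jun 25, 1999.
Color grading is complete: 14:25 Jun 25, 1999 + 4h25m = 18:50 Jun 25, 1999.
The DCP is delivered: 18:50 Jun 25, 1999 + 12h20m = 07:10 Jun 26, 1999.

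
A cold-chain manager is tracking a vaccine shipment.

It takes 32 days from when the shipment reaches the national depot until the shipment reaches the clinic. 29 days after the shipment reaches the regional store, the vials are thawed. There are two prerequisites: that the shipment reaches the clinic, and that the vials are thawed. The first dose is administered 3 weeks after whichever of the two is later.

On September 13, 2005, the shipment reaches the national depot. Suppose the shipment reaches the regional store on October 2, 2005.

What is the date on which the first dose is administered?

The shipment reaches the national depot: Sep 13, 2005.
The shipment reaches the clinic: Sep 13, 2005 + 32 days = Oct 15, 2005.
The shipment reaches the regional store: Oct 2, 2005.
The vials are thawed: Oct 2, 2005 + 29 days = Oct 31, 2005.
Both prerequisites met — the shipment reaches the clinic (Oct 15, 2005), the vials are thawed (Oct 31, 2005); the later is Oct 31, 2005.
The first dose is administered: Oct 31, 2005 + 3 weeks = Nov 21, 2005.

November 21, 2005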